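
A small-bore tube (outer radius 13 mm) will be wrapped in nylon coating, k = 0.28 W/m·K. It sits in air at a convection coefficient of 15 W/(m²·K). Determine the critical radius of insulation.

For a cylinder r_cr = k/h = 0.28/15
r_cr = 18.7 mm; since the bare radius (13 mm) is below r_cr, adding a thin layer of insulation will *increase* heat loss.

r_cr ≈ 18.7 mm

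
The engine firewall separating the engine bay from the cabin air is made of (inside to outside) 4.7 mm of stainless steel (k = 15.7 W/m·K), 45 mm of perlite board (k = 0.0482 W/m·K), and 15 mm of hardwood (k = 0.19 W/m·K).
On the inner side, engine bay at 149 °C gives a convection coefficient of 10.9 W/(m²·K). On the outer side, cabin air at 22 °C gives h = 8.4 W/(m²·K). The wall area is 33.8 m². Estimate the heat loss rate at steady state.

Q ≈ 3510 W

Treating each layer as a thermal resistance in series:
R_inner film = 1/(h_i·A) = 1/(10.9×33.8) = 0.002714 K/W
R_stainless steel = L/(kA) = 0.0047/(15.7×33.8) = 8.857×10^-6 K/W
R_perlite board = L/(kA) = 0.045/(0.0482×33.8) = 0.02762 K/W
R_hardwood = L/(kA) = 0.015/(0.19×33.8) = 0.002336 K/W
R_outer film = 1/(h_o·A) = 1/(8.4×33.8) = 0.003522 K/W
R_total = 0.0362 K/W
Q = ΔT / R_total = 127 / 0.0362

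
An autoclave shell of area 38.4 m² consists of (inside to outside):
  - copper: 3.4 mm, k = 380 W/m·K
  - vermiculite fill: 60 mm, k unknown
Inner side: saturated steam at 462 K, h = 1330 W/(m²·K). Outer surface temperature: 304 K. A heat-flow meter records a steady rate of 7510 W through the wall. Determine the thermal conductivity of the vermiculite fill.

k ≈ 0.0743 W/(m·K)

Model the wall as resistances in series:
R_inner film = 1/(h_i·A) = 1/(1330×38.4) = 1.958×10^-5 K/W
R_copper = L/(kA) = 0.0034/(380×38.4) = 2.33×10^-7 K/W
Sum of known resistances R_other = 1.981×10^-5 K/W
Total R = ΔT/Q = 158/7510 = 0.02104 K/W
R_vermiculite fill = R_total − R_other = 0.02102 K/W
k = L/(R·A) = 0.06/(0.02102×38.4)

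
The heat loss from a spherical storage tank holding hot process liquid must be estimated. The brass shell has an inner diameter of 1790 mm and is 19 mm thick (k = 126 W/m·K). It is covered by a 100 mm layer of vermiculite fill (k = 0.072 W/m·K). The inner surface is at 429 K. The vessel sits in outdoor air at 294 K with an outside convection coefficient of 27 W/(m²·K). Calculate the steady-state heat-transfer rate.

Q ≈ 1110 W

For a spherical shell R = (1/r₁ − 1/r₂)/(4πk); film R = 1/(h·4πr²). In series:
R_brass shell = (1/0.895 − 1/0.914)/(4π×126) = 1.467×10^-5 K/W
R_vermiculite fill = (1/0.914 − 1/1.014)/(4π×0.072) = 0.1193 K/W
R_outer film = 1/(h·4πr_o²) = 1/(27×4π×1.014²) = 0.002866 K/W
R_total = 0.1221 K/W
Q = ΔT/R_total = 135/0.1221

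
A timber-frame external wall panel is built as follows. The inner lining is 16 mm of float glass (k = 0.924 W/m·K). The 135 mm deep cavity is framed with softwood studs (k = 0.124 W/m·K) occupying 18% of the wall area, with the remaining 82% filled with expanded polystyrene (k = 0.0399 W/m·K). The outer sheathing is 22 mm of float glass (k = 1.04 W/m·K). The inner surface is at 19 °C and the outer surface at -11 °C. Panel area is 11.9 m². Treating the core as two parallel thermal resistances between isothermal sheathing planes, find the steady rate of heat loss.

Sheathing layers in series; stud and cavity paths in parallel between them.
R_inner = 0.016/(0.924×11.9) = 0.001455 K/W
R_stud  = 0.135/(0.124×0.18×11.9) = 0.5083 K/W
R_cav   = 0.135/(0.0399×0.82×11.9) = 0.3467 K/W
1/R_core = 1/R_stud + 1/R_cav → R_core = 0.2061 K/W
R_outer = 0.022/(1.04×11.9) = 0.001778 K/W
R_total = 0.2094 K/W
Q = ΔT/R_total = 30/0.2094

Q ≈ 143 W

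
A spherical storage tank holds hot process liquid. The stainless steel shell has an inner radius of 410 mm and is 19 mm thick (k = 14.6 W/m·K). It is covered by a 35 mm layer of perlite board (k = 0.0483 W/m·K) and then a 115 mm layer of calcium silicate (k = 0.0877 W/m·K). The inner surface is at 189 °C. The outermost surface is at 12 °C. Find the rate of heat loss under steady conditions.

Q ≈ 261 W

For a spherical shell R = (1/r₁ − 1/r₂)/(4πk); film R = 1/(h·4πr²). In series:
R_stainless steel shell = (1/0.41 − 1/0.429)/(4π×14.6) = 5.888×10^-4 K/W
R_perlite board = (1/0.429 − 1/0.464)/(4π×0.0483) = 0.2897 K/W
R_calcium silicate = (1/0.464 − 1/0.579)/(4π×0.0877) = 0.3884 K/W
R_total = 0.6787 K/W
Q = ΔT/R_total = 177/0.6787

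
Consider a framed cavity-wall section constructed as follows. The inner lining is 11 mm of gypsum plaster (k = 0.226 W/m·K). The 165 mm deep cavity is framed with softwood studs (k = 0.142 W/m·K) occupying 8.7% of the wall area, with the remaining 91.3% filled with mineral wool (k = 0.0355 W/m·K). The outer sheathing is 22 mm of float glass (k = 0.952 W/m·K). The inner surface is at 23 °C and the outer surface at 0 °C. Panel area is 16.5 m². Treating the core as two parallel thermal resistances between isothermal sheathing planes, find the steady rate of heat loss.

Sheathing layers in series; stud and cavity paths in parallel between them.
R_inner = 0.011/(0.226×16.5) = 0.00295 K/W
R_stud  = 0.165/(0.142×0.087×16.5) = 0.8095 K/W
R_cav   = 0.165/(0.0355×0.913×16.5) = 0.3085 K/W
1/R_core = 1/R_stud + 1/R_cav → R_core = 0.2234 K/W
R_outer = 0.022/(0.952×16.5) = 0.001401 K/W
R_total = 0.2277 K/W
Q = ΔT/R_total = 23/0.2277

Q ≈ 101 W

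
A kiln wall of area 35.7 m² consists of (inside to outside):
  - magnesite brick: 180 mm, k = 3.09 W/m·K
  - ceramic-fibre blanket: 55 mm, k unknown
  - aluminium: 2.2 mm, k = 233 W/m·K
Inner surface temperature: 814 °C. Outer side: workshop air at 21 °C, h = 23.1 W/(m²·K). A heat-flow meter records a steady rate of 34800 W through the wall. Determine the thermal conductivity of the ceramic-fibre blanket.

k ≈ 0.0773 W/(m·K)

Thermal resistances in series:
R_magnesite brick = L/(kA) = 0.18/(3.09×35.7) = 0.001632 K/W
R_aluminium = L/(kA) = 0.0022/(233×35.7) = 2.645×10^-7 K/W
R_outer film = 1/(h_o·A) = 1/(23.1×35.7) = 0.001213 K/W
Sum of known resistances R_other = 0.002845 K/W
Total R = ΔT/Q = 793/34800 = 0.02279 K/W
R_ceramic-fibre blanket = R_total − R_other = 0.01994 K/W
k = L/(R·A) = 0.055/(0.01994×35.7)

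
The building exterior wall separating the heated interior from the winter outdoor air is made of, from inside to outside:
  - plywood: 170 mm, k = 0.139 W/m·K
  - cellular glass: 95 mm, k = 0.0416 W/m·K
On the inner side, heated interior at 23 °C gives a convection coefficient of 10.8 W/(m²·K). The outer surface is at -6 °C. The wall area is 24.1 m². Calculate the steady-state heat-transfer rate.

Series thermal resistances:
R_inner film = 1/(h_i·A) = 1/(10.8×24.1) = 0.003842 K/W
R_plywood = L/(kA) = 0.17/(0.139×24.1) = 0.05075 K/W
R_cellular glass = L/(kA) = 0.095/(0.0416×24.1) = 0.09476 K/W
R_total = 0.1493 K/W
Q = ΔT / R_total = 29 / 0.1493

Q ≈ 194 W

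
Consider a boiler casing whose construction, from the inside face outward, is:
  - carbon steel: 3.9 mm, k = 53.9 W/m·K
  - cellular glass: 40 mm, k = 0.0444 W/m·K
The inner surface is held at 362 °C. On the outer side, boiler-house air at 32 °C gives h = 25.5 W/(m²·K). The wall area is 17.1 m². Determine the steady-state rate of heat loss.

Series thermal resistances:
R_carbon steel = L/(kA) = 0.0039/(53.9×17.1) = 4.231×10^-6 K/W
R_cellular glass = L/(kA) = 0.04/(0.0444×17.1) = 0.05268 K/W
R_outer film = 1/(h_o·A) = 1/(25.5×17.1) = 0.002293 K/W
R_total = 0.05498 K/W
Q = ΔT / R_total = 330 / 0.05498

Q ≈ 6000 W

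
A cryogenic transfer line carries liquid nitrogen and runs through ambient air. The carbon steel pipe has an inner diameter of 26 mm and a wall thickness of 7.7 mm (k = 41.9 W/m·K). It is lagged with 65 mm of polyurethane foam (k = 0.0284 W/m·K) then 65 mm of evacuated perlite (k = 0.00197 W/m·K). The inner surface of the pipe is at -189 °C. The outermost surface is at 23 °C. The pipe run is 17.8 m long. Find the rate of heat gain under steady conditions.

Q ≈ 70.5 W

Radial resistances (cylindrical: R_cond = ln(r_o/r_i)/(2πkL), R_conv = 1/(h·2πrL)):
R_carbon steel pipe wall = ln(20.7/13)/(2π×41.9×17.8) = 9.927×10^-5 K/W
R_polyurethane foam = ln(85.7/20.7)/(2π×0.0284×17.8) = 0.4473 K/W
R_evacuated perlite = ln(150.7/85.7)/(2π×0.00197×17.8) = 2.562 K/W
R_total = 3.009 K/W
Q = ΔT/R_total = 212/3.009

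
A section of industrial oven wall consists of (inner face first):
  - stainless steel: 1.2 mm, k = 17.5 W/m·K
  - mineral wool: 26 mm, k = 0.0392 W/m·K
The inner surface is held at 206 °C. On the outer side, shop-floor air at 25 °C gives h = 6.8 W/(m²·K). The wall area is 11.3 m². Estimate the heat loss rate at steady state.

Q ≈ 2520 W

Model the wall as resistances in series:
R_stainless steel = L/(kA) = 0.0012/(17.5×11.3) = 6.068×10^-6 K/W
R_mineral wool = L/(kA) = 0.026/(0.0392×11.3) = 0.0587 K/W
R_outer film = 1/(h_o·A) = 1/(6.8×11.3) = 0.01301 K/W
R_total = 0.07172 K/W
Q = ΔT / R_total = 181 / 0.07172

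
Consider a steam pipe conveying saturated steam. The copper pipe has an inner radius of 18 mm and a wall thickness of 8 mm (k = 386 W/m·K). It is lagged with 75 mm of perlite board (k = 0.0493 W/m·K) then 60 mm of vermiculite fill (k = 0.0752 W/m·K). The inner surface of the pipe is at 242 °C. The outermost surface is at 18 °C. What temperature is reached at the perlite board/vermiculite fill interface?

Cylindrical conduction, so R = ln(r₂/r₁)/(2πkL) per layer, in series:
R_copper pipe wall = ln(26/18)/(2π×386×1) = 1.516×10^-4 K/W
R_perlite board = ln(101/26)/(2π×0.0493×1) = 4.381 K/W
R_vermiculite fill = ln(161/101)/(2π×0.0752×1) = 0.9869 K/W
R_total = 5.368 K/W
Q = ΔT/R_total = 224/5.368
Q = 41.7 W/m
T_interface = T_inner − Q·ΣR(inner→interface) = 242 − 41.7×4.381

T ≈ 59.2 °C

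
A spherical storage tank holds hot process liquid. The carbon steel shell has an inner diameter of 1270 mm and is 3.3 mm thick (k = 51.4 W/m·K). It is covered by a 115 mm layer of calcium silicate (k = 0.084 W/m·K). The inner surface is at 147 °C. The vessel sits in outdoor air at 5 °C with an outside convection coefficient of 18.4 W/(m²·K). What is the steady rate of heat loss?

For a spherical shell R = (1/r₁ − 1/r₂)/(4πk); film R = 1/(h·4πr²). In series:
R_carbon steel shell = (1/0.635 − 1/0.6383)/(4π×51.4) = 1.26×10^-5 K/W
R_calcium silicate = (1/0.6383 − 1/0.7533)/(4π×0.084) = 0.2266 K/W
R_outer film = 1/(h·4πr_o²) = 1/(18.4×4π×0.7533²) = 0.007621 K/W
R_total = 0.2342 K/W
Q = ΔT/R_total = 142/0.2342

Q ≈ 606 W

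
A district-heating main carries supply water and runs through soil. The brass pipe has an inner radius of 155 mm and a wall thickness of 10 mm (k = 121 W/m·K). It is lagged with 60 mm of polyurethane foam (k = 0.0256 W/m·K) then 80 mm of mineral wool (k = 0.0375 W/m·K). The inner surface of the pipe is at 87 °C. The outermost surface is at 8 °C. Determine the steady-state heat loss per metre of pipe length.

Treating each annulus and film as a series resistance:
R_brass pipe wall = ln(165/155)/(2π×121×1) = 8.223×10^-5 K/W
R_polyurethane foam = ln(225/165)/(2π×0.0256×1) = 1.928 K/W
R_mineral wool = ln(305/225)/(2π×0.0375×1) = 1.291 K/W
R_total = 3.219 K/W
Q = ΔT/R_total = 79/3.219

q′ ≈ 24.5 W/m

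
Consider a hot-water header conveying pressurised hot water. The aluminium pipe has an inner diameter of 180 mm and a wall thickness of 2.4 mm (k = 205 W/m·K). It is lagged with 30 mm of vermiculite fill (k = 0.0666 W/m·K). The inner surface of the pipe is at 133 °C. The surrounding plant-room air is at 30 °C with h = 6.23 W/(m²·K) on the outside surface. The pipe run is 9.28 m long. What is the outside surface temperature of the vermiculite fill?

T ≈ 54.4 °C

Per-layer cylindrical resistances, series-summed:
R_aluminium pipe wall = ln(92.4/90)/(2π×205×9.28) = 2.202×10^-6 K/W
R_vermiculite fill = ln(122.4/92.4)/(2π×0.0666×9.28) = 0.0724 K/W
R_outer film = 1/(h_o·2πr_oL) = 1/(6.23×2π×0.1224×9.28) = 0.02249 K/W
R_total = 0.0949 K/W
Q = ΔT/R_total = 103/0.0949
Q = 1090 W
T_interface = T_inner − Q·ΣR(inner→interface) = 133 − 1090×0.07241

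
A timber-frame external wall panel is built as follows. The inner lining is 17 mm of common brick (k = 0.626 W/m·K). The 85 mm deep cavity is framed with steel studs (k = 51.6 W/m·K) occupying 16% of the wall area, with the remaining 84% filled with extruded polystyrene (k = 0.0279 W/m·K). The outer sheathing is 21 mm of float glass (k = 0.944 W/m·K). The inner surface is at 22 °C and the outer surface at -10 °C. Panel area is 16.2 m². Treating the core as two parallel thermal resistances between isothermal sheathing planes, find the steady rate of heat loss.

Sheathing layers in series; stud and cavity paths in parallel between them.
R_inner = 0.017/(0.626×16.2) = 0.001676 K/W
R_stud  = 0.085/(51.6×0.16×16.2) = 6.355×10^-4 K/W
R_cav   = 0.085/(0.0279×0.84×16.2) = 0.2239 K/W
1/R_core = 1/R_stud + 1/R_cav → R_core = 6.337×10^-4 K/W
R_outer = 0.021/(0.944×16.2) = 0.001373 K/W
R_total = 0.003683 K/W
Q = ΔT/R_total = 32/0.003683

Q ≈ 8690 W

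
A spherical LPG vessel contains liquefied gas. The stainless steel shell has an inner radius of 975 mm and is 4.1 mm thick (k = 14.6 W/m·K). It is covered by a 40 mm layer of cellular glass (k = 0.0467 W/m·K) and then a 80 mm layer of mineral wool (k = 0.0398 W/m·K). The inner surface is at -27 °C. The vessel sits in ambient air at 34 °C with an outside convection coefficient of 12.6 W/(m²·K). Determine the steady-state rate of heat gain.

Radial (spherical) resistances in series:
R_stainless steel shell = (1/0.975 − 1/0.9791)/(4π×14.6) = 2.341×10^-5 K/W
R_cellular glass = (1/0.9791 − 1/1.0191)/(4π×0.0467) = 0.06831 K/W
R_mineral wool = (1/1.0191 − 1/1.0991)/(4π×0.0398) = 0.1428 K/W
R_outer film = 1/(h·4πr_o²) = 1/(12.6×4π×1.0991²) = 0.005228 K/W
R_total = 0.2164 K/W
Q = ΔT/R_total = 61/0.2164

Q ≈ 282 W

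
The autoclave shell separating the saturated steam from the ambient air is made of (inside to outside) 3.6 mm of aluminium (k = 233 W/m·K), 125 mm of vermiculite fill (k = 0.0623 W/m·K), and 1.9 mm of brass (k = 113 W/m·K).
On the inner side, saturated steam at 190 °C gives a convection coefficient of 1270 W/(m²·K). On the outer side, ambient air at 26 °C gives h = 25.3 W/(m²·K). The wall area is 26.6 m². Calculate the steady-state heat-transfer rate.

Thermal resistances in series:
R_inner film = 1/(h_i·A) = 1/(1270×26.6) = 2.96×10^-5 K/W
R_aluminium = L/(kA) = 0.0036/(233×26.6) = 5.809×10^-7 K/W
R_vermiculite fill = L/(kA) = 0.125/(0.0623×26.6) = 0.07543 K/W
R_brass = L/(kA) = 0.0019/(113×26.6) = 6.321×10^-7 K/W
R_outer film = 1/(h_o·A) = 1/(25.3×26.6) = 0.001486 K/W
R_total = 0.07695 K/W
Q = ΔT / R_total = 164 / 0.07695

Q ≈ 2130 W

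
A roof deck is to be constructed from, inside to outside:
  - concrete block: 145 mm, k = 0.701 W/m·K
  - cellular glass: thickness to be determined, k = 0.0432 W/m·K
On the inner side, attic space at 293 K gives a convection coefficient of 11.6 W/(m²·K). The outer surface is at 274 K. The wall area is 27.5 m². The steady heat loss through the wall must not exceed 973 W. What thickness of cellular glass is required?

L ≈ 10.5 mm

Thermal resistances in series:
R_inner film = 1/(h_i·A) = 1/(11.6×27.5) = 0.003135 K/W
R_concrete block = L/(kA) = 0.145/(0.701×27.5) = 0.007522 K/W
Sum of the known resistances R_other = 0.01066 K/W
Required total resistance R_tot = ΔT/Q_allow = 19/973 = 0.01953 K/W
R_cellular glass = R_tot − R_other = 0.008871 K/W
L = R·k·A = 0.008871×0.0432×27.5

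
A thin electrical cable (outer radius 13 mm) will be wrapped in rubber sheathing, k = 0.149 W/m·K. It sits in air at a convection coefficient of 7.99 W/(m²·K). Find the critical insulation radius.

For a cylinder r_cr = k/h = 0.149/7.99
r_cr = 18.6 mm; since the bare radius (13 mm) is below r_cr, adding a thin layer of insulation will *increase* heat loss.

r_cr ≈ 18.6 mm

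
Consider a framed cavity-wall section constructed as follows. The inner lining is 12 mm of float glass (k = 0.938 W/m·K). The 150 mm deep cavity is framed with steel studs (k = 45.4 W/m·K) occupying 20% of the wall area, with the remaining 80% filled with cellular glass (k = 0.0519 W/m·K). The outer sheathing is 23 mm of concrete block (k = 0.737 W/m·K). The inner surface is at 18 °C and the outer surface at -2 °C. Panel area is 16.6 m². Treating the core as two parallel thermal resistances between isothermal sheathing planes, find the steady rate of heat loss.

Q ≈ 5490 W

Sheathing layers in series; stud and cavity paths in parallel between them.
R_inner = 0.012/(0.938×16.6) = 7.707×10^-4 K/W
R_stud  = 0.15/(45.4×0.2×16.6) = 9.952×10^-4 K/W
R_cav   = 0.15/(0.0519×0.8×16.6) = 0.2176 K/W
1/R_core = 1/R_stud + 1/R_cav → R_core = 9.906×10^-4 K/W
R_outer = 0.023/(0.737×16.6) = 0.00188 K/W
R_total = 0.003641 K/W
Q = ΔT/R_total = 20/0.003641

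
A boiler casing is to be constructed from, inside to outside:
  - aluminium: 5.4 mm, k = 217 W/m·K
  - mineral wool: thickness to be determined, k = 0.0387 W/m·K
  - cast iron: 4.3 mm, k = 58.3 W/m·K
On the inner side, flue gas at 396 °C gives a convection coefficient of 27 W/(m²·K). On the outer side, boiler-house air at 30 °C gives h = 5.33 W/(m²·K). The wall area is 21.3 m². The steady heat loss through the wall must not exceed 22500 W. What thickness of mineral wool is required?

Using the resistance-network approach (series):
R_inner film = 1/(h_i·A) = 1/(27×21.3) = 0.001739 K/W
R_aluminium = L/(kA) = 0.0054/(217×21.3) = 1.168×10^-6 K/W
R_cast iron = L/(kA) = 0.0043/(58.3×21.3) = 3.463×10^-6 K/W
R_outer film = 1/(h_o·A) = 1/(5.33×21.3) = 0.008808 K/W
Sum of the known resistances R_other = 0.01055 K/W
Required total resistance R_tot = ΔT/Q_allow = 366/22500 = 0.01627 K/W
R_mineral wool = R_tot − R_other = 0.005715 K/W
L = R·k·A = 0.005715×0.0387×21.3

L ≈ 4.71 mm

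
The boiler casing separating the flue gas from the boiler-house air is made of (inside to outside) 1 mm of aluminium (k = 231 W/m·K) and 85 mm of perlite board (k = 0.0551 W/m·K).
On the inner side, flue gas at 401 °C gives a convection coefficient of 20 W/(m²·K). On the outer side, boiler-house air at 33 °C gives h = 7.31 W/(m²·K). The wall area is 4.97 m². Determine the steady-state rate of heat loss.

Model the wall as resistances in series:
R_inner film = 1/(h_i·A) = 1/(20×4.97) = 0.01006 K/W
R_aluminium = L/(kA) = 0.001/(231×4.97) = 8.71×10^-7 K/W
R_perlite board = L/(kA) = 0.085/(0.0551×4.97) = 0.3104 K/W
R_outer film = 1/(h_o·A) = 1/(7.31×4.97) = 0.02752 K/W
R_total = 0.348 K/W
Q = ΔT / R_total = 368 / 0.348

Q ≈ 1060 W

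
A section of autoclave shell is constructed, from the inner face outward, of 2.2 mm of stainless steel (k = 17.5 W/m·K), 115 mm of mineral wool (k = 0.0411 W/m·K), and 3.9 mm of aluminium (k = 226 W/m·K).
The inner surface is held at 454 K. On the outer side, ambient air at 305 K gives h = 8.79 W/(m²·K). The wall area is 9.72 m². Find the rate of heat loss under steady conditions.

Q ≈ 497 W

Series thermal resistances:
R_stainless steel = L/(kA) = 0.0022/(17.5×9.72) = 1.293×10^-5 K/W
R_mineral wool = L/(kA) = 0.115/(0.0411×9.72) = 0.2879 K/W
R_aluminium = L/(kA) = 0.0039/(226×9.72) = 1.775×10^-6 K/W
R_outer film = 1/(h_o·A) = 1/(8.79×9.72) = 0.0117 K/W
R_total = 0.2996 K/W
Q = ΔT / R_total = 149 / 0.2996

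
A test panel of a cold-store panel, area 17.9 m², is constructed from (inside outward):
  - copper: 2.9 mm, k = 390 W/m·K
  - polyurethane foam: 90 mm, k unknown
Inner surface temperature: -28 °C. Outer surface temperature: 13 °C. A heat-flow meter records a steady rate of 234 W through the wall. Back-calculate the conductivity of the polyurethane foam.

k ≈ 0.0287 W/(m·K)

Model the wall as resistances in series:
R_copper = L/(kA) = 0.0029/(390×17.9) = 4.154×10^-7 K/W
Sum of known resistances R_other = 4.154×10^-7 K/W
Total R = ΔT/Q = 41/234 = 0.1752 K/W
R_polyurethane foam = R_total − R_other = 0.1752 K/W
k = L/(R·A) = 0.09/(0.1752×17.9)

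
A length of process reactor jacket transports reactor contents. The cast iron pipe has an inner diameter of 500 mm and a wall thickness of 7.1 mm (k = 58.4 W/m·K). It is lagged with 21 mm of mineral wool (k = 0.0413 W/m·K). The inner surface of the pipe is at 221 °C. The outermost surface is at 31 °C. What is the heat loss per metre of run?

q′ ≈ 628 W/m

Per-layer cylindrical resistances, series-summed:
R_cast iron pipe wall = ln(257.1/250)/(2π×58.4×1) = 7.632×10^-5 K/W
R_mineral wool = ln(278.1/257.1)/(2π×0.0413×1) = 0.3026 K/W
R_total = 0.3026 K/W
Q = ΔT/R_total = 190/0.3026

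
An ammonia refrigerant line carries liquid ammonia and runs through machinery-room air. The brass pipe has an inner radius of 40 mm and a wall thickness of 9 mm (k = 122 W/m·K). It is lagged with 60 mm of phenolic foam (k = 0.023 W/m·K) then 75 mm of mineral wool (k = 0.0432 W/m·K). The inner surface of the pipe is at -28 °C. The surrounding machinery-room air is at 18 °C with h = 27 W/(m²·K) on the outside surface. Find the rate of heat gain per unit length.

q′ ≈ 6.14 W/m

Per-layer cylindrical resistances, series-summed:
R_brass pipe wall = ln(49/40)/(2π×122×1) = 2.647×10^-4 K/W
R_phenolic foam = ln(109/49)/(2π×0.023×1) = 5.533 K/W
R_mineral wool = ln(184/109)/(2π×0.0432×1) = 1.929 K/W
R_outer film = 1/(h_o·2πr_oL) = 1/(27×2π×0.184×1) = 0.03204 K/W
R_total = 7.494 K/W
Q = ΔT/R_total = 46/7.494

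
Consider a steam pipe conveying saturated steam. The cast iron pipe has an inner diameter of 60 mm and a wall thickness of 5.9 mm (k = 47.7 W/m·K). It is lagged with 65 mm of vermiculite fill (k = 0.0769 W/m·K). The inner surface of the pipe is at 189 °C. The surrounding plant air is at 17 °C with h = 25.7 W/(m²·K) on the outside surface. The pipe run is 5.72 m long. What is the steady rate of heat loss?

Cylindrical conduction, so R = ln(r₂/r₁)/(2πkL) per layer, in series:
R_cast iron pipe wall = ln(35.9/30)/(2π×47.7×5.72) = 1.047×10^-4 K/W
R_vermiculite fill = ln(100.9/35.9)/(2π×0.0769×5.72) = 0.3739 K/W
R_outer film = 1/(h_o·2πr_oL) = 1/(25.7×2π×0.1009×5.72) = 0.01073 K/W
R_total = 0.3847 K/W
Q = ΔT/R_total = 172/0.3847

Q ≈ 447 W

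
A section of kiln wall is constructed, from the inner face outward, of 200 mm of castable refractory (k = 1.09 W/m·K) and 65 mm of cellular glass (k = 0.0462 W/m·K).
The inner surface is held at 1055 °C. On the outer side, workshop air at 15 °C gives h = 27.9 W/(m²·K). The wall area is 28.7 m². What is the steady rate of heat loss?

Q ≈ 18400 W

Thermal resistances in series:
R_castable refractory = L/(kA) = 0.2/(1.09×28.7) = 0.006393 K/W
R_cellular glass = L/(kA) = 0.065/(0.0462×28.7) = 0.04902 K/W
R_outer film = 1/(h_o·A) = 1/(27.9×28.7) = 0.001249 K/W
R_total = 0.05666 K/W
Q = ΔT / R_total = 1040 / 0.05666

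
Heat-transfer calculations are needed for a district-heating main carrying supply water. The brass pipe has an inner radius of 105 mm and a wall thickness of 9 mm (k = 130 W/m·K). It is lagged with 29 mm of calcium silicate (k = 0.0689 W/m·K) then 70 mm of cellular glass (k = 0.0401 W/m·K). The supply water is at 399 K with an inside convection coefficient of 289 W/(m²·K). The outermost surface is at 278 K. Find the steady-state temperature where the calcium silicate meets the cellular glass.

For a radial system each layer contributes R = ln(r_out/r_in)/(2πkL); films add R = 1/(hA).
R_inner film = 1/(h_i·2πr₁L) = 1/(289×2π×0.105×1) = 0.005245 K/W
R_brass pipe wall = ln(114/105)/(2π×130×1) = 1.007×10^-4 K/W
R_calcium silicate = ln(143/114)/(2π×0.0689×1) = 0.5235 K/W
R_cellular glass = ln(213/143)/(2π×0.0401×1) = 1.581 K/W
R_total = 2.11 K/W
Q = ΔT/R_total = 121/2.11
Q = 57.3 W/m
T_interface = T_inner − Q·ΣR(inner→interface) = 399 − 57.3×0.5289

T ≈ 369 K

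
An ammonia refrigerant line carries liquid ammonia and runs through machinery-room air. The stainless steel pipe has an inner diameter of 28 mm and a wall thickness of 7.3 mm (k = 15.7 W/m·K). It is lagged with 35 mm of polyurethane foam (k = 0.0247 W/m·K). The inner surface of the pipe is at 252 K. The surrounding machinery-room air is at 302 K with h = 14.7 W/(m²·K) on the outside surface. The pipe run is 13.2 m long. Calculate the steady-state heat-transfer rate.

Cylindrical conduction, so R = ln(r₂/r₁)/(2πkL) per layer, in series:
R_stainless steel pipe wall = ln(21.3/14)/(2π×15.7×13.2) = 3.223×10^-4 K/W
R_polyurethane foam = ln(56.3/21.3)/(2π×0.0247×13.2) = 0.4745 K/W
R_outer film = 1/(h_o·2πr_oL) = 1/(14.7×2π×0.0563×13.2) = 0.01457 K/W
R_total = 0.4894 K/W
Q = ΔT/R_total = 50/0.4894

Q ≈ 102 W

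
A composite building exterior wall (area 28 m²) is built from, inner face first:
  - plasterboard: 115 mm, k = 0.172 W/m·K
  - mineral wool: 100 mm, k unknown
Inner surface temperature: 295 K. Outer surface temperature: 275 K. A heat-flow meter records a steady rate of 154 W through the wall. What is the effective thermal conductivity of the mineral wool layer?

Series thermal resistances:
R_plasterboard = L/(kA) = 0.115/(0.172×28) = 0.02388 K/W
Sum of known resistances R_other = 0.02388 K/W
Total R = ΔT/Q = 20/154 = 0.1299 K/W
R_mineral wool = R_total − R_other = 0.106 K/W
k = L/(R·A) = 0.1/(0.106×28)

k ≈ 0.0337 W/(m·K)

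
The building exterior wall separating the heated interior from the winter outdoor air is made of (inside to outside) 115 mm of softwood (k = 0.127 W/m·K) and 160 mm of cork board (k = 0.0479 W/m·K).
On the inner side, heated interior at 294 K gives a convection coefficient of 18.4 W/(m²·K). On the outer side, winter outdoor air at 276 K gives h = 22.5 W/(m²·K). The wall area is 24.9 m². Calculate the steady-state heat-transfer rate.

Thermal resistances in series:
R_inner film = 1/(h_i·A) = 1/(18.4×24.9) = 0.002183 K/W
R_softwood = L/(kA) = 0.115/(0.127×24.9) = 0.03637 K/W
R_cork board = L/(kA) = 0.16/(0.0479×24.9) = 0.1341 K/W
R_outer film = 1/(h_o·A) = 1/(22.5×24.9) = 0.001785 K/W
R_total = 0.1745 K/W
Q = ΔT / R_total = 18 / 0.1745

Q ≈ 103 W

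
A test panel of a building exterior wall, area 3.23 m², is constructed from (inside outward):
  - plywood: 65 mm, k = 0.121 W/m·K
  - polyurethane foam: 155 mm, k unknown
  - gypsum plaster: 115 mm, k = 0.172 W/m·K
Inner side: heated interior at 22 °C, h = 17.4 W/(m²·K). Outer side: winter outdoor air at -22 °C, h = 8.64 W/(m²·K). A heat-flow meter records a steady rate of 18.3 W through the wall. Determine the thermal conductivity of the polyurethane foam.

Thermal resistances in series:
R_inner film = 1/(h_i·A) = 1/(17.4×3.23) = 0.01779 K/W
R_plywood = L/(kA) = 0.065/(0.121×3.23) = 0.1663 K/W
R_gypsum plaster = L/(kA) = 0.115/(0.172×3.23) = 0.207 K/W
R_outer film = 1/(h_o·A) = 1/(8.64×3.23) = 0.03583 K/W
Sum of known resistances R_other = 0.4269 K/W
Total R = ΔT/Q = 44/18.3 = 2.404 K/W
R_polyurethane foam = R_total − R_other = 1.977 K/W
k = L/(R·A) = 0.155/(1.977×3.23)

k ≈ 0.0243 W/(m·K)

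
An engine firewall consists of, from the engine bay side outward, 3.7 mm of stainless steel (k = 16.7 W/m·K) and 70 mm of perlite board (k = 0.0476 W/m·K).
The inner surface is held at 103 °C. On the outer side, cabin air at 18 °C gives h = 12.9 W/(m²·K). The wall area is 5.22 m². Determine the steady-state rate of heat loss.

Model the wall as resistances in series:
R_stainless steel = L/(kA) = 0.0037/(16.7×5.22) = 4.244×10^-5 K/W
R_perlite board = L/(kA) = 0.07/(0.0476×5.22) = 0.2817 K/W
R_outer film = 1/(h_o·A) = 1/(12.9×5.22) = 0.01485 K/W
R_total = 0.2966 K/W
Q = ΔT / R_total = 85 / 0.2966

Q ≈ 287 W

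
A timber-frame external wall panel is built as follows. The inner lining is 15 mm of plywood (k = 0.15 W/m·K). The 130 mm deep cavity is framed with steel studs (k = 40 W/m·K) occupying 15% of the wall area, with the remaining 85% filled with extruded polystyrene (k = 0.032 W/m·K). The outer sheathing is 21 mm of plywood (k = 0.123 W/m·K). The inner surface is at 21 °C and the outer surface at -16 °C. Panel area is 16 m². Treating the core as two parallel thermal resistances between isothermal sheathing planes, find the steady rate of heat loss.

Q ≈ 2030 W

Sheathing layers in series; stud and cavity paths in parallel between them.
R_inner = 0.015/(0.15×16) = 0.00625 K/W
R_stud  = 0.13/(40×0.15×16) = 0.001354 K/W
R_cav   = 0.13/(0.032×0.85×16) = 0.2987 K/W
1/R_core = 1/R_stud + 1/R_cav → R_core = 0.001348 K/W
R_outer = 0.021/(0.123×16) = 0.01067 K/W
R_total = 0.01827 K/W
Q = ΔT/R_total = 37/0.01827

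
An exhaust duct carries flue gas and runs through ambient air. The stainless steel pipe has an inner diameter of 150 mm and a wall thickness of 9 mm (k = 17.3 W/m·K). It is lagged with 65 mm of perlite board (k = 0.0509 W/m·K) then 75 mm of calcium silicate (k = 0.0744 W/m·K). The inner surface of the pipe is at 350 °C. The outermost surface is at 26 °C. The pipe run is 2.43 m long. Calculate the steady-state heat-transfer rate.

Q ≈ 295 W

For a radial system each layer contributes R = ln(r_out/r_in)/(2πkL); films add R = 1/(hA).
R_stainless steel pipe wall = ln(84/75)/(2π×17.3×2.43) = 4.29×10^-4 K/W
R_perlite board = ln(149/84)/(2π×0.0509×2.43) = 0.7375 K/W
R_calcium silicate = ln(224/149)/(2π×0.0744×2.43) = 0.3589 K/W
R_total = 1.097 K/W
Q = ΔT/R_total = 324/1.097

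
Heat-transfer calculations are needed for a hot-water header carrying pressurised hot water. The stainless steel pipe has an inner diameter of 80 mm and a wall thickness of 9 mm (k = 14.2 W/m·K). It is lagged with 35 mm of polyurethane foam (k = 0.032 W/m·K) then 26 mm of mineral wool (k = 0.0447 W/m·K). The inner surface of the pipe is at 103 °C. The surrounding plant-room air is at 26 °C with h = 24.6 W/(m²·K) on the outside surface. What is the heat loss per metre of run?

Treating each annulus and film as a series resistance:
R_stainless steel pipe wall = ln(49/40)/(2π×14.2×1) = 0.002275 K/W
R_polyurethane foam = ln(84/49)/(2π×0.032×1) = 2.681 K/W
R_mineral wool = ln(110/84)/(2π×0.0447×1) = 0.9601 K/W
R_outer film = 1/(h_o·2πr_oL) = 1/(24.6×2π×0.11×1) = 0.05882 K/W
R_total = 3.702 K/W
Q = ΔT/R_total = 77/3.702

q′ ≈ 20.8 W/m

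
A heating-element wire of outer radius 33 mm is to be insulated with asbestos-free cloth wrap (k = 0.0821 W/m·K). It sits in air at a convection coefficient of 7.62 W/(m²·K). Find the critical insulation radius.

For a cylinder r_cr = k/h = 0.0821/7.62
r_cr = 10.8 mm; since the bare radius (33 mm) is above r_cr, any added insulation will reduce heat loss.

r_cr ≈ 10.8 mm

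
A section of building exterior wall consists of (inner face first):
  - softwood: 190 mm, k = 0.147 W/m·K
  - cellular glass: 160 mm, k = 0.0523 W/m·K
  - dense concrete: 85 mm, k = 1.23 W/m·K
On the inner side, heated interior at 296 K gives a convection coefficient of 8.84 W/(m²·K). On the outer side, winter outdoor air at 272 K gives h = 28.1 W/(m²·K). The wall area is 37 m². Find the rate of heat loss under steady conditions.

Thermal resistances in series:
R_inner film = 1/(h_i·A) = 1/(8.84×37) = 0.003057 K/W
R_softwood = L/(kA) = 0.19/(0.147×37) = 0.03493 K/W
R_cellular glass = L/(kA) = 0.16/(0.0523×37) = 0.08268 K/W
R_dense concrete = L/(kA) = 0.085/(1.23×37) = 0.001868 K/W
R_outer film = 1/(h_o·A) = 1/(28.1×37) = 9.618×10^-4 K/W
R_total = 0.1235 K/W
Q = ΔT / R_total = 24 / 0.1235

Q ≈ 194 W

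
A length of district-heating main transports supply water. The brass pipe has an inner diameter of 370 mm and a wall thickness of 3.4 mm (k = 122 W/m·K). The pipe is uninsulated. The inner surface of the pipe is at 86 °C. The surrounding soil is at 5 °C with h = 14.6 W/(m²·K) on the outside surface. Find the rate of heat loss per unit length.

Cylindrical conduction, so R = ln(r₂/r₁)/(2πkL) per layer, in series:
R_brass pipe wall = ln(188.4/185)/(2π×122×1) = 2.376×10^-5 K/W
R_outer film = 1/(h_o·2πr_oL) = 1/(14.6×2π×0.1884×1) = 0.05786 K/W
R_total = 0.05788 K/W
Q = ΔT/R_total = 81/0.05788

q′ ≈ 1400 W/m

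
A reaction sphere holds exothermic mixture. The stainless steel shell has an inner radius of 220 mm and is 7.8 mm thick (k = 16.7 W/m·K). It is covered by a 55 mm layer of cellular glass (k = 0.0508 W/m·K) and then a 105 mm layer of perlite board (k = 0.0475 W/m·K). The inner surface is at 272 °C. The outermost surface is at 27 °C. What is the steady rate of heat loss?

Q ≈ 83.3 W

Spherical conduction: R = (1/r_in − 1/r_out)/(4πk) per layer; series-sum.
R_stainless steel shell = (1/0.22 − 1/0.2278)/(4π×16.7) = 7.416×10^-4 K/W
R_cellular glass = (1/0.2278 − 1/0.2828)/(4π×0.0508) = 1.337 K/W
R_perlite board = (1/0.2828 − 1/0.3878)/(4π×0.0475) = 1.604 K/W
R_total = 2.942 K/W
Q = ΔT/R_total = 245/2.942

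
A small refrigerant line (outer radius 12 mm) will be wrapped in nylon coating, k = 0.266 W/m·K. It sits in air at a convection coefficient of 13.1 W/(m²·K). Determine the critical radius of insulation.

r_cr ≈ 20.3 mm

For a cylinder r_cr = k/h = 0.266/13.1
r_cr = 20.3 mm; since the bare radius (12 mm) is below r_cr, adding a thin layer of insulation will *increase* heat loss.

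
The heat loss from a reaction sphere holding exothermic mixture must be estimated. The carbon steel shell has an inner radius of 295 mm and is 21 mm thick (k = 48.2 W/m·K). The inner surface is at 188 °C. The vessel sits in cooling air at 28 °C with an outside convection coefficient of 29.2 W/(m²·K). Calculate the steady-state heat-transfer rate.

Q ≈ 5780 W

Each spherical layer contributes R = (1/r_i − 1/r_o)/(4πk):
R_carbon steel shell = (1/0.295 − 1/0.316)/(4π×48.2) = 3.719×10^-4 K/W
R_outer film = 1/(h·4πr_o²) = 1/(29.2×4π×0.316²) = 0.02729 K/W
R_total = 0.02766 K/W
Q = ΔT/R_total = 160/0.02766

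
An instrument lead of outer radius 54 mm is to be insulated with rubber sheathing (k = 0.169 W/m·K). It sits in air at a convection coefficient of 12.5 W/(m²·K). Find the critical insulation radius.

r_cr ≈ 13.5 mm

For a cylinder r_cr = k/h = 0.169/12.5
r_cr = 13.5 mm; since the bare radius (54 mm) is above r_cr, any added insulation will reduce heat loss.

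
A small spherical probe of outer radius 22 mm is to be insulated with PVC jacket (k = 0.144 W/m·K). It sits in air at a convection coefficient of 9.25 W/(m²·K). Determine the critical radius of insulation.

r_cr ≈ 31.1 mm

For a sphere r_cr = 2k/h = 2×0.144/9.25
r_cr = 31.1 mm; since the bare radius (22 mm) is below r_cr, adding a thin layer of insulation will *increase* heat loss.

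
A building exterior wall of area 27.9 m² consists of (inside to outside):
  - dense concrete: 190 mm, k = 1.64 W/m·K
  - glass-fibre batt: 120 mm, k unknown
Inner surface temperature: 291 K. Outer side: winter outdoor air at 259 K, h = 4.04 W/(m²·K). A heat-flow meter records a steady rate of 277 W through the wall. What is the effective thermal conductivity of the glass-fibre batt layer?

Using the resistance-network approach (series):
R_dense concrete = L/(kA) = 0.19/(1.64×27.9) = 0.004152 K/W
R_outer film = 1/(h_o·A) = 1/(4.04×27.9) = 0.008872 K/W
Sum of known resistances R_other = 0.01302 K/W
Total R = ΔT/Q = 32/277 = 0.1155 K/W
R_glass-fibre batt = R_total − R_other = 0.1025 K/W
k = L/(R·A) = 0.12/(0.1025×27.9)

k ≈ 0.042 W/(m·K)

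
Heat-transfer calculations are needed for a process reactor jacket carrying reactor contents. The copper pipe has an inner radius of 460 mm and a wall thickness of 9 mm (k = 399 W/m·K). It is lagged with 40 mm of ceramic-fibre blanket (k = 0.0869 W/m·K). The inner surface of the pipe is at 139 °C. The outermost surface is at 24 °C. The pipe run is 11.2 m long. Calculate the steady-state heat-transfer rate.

Q ≈ 8590 W

For a radial system each layer contributes R = ln(r_out/r_in)/(2πkL); films add R = 1/(hA).
R_copper pipe wall = ln(469/460)/(2π×399×11.2) = 6.901×10^-7 K/W
R_ceramic-fibre blanket = ln(509/469)/(2π×0.0869×11.2) = 0.01338 K/W
R_total = 0.01338 K/W
Q = ΔT/R_total = 115/0.01338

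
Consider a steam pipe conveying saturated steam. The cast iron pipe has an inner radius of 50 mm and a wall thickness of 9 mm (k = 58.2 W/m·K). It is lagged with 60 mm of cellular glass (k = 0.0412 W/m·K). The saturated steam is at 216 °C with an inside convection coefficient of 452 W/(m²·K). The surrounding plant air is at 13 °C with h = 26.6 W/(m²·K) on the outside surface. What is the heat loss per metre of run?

Radial resistances (cylindrical: R_cond = ln(r_o/r_i)/(2πkL), R_conv = 1/(h·2πrL)):
R_inner film = 1/(h_i·2πr₁L) = 1/(452×2π×0.05×1) = 0.007042 K/W
R_cast iron pipe wall = ln(59/50)/(2π×58.2×1) = 4.526×10^-4 K/W
R_cellular glass = ln(119/59)/(2π×0.0412×1) = 2.71 K/W
R_outer film = 1/(h_o·2πr_oL) = 1/(26.6×2π×0.119×1) = 0.05028 K/W
R_total = 2.768 K/W
Q = ΔT/R_total = 203/2.768

q′ ≈ 73.3 W/m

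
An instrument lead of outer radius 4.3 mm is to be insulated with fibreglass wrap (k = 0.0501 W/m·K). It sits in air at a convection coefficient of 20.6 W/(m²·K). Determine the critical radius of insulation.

For a cylinder r_cr = k/h = 0.0501/20.6
r_cr = 2.43 mm; since the bare radius (4.3 mm) is above r_cr, any added insulation will reduce heat loss.

r_cr ≈ 2.43 mm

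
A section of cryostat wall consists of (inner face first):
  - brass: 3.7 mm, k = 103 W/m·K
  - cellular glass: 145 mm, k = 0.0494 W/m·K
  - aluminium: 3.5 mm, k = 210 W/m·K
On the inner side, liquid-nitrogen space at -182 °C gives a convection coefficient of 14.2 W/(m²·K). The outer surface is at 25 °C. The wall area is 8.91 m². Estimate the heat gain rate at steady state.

Q ≈ 614 W

Using the resistance-network approach (series):
R_inner film = 1/(h_i·A) = 1/(14.2×8.91) = 0.007904 K/W
R_brass = L/(kA) = 0.0037/(103×8.91) = 4.032×10^-6 K/W
R_cellular glass = L/(kA) = 0.145/(0.0494×8.91) = 0.3294 K/W
R_aluminium = L/(kA) = 0.0035/(210×8.91) = 1.871×10^-6 K/W
R_total = 0.3373 K/W
Q = ΔT / R_total = 207 / 0.3373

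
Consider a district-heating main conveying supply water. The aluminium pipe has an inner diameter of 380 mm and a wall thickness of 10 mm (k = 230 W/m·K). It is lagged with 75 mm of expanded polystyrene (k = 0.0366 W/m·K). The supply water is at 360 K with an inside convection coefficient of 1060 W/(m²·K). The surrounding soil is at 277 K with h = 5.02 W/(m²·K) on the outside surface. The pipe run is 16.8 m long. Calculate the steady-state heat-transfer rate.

Q ≈ 929 W

Radial resistances (cylindrical: R_cond = ln(r_o/r_i)/(2πkL), R_conv = 1/(h·2πrL)):
R_inner film = 1/(h_i·2πr₁L) = 1/(1060×2π×0.19×16.8) = 4.704×10^-5 K/W
R_aluminium pipe wall = ln(200/190)/(2π×230×16.8) = 2.113×10^-6 K/W
R_expanded polystyrene = ln(275/200)/(2π×0.0366×16.8) = 0.08243 K/W
R_outer film = 1/(h_o·2πr_oL) = 1/(5.02×2π×0.275×16.8) = 0.006862 K/W
R_total = 0.08934 K/W
Q = ΔT/R_total = 83/0.08934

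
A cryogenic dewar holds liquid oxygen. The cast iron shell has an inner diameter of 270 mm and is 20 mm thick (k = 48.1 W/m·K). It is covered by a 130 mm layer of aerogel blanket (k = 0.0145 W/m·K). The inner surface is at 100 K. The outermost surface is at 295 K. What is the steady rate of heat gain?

Q ≈ 12.1 W

Radial (spherical) resistances in series:
R_cast iron shell = (1/0.135 − 1/0.155)/(4π×48.1) = 0.001581 K/W
R_aerogel blanket = (1/0.155 − 1/0.285)/(4π×0.0145) = 16.15 K/W
R_total = 16.15 K/W
Q = ΔT/R_total = 195/16.15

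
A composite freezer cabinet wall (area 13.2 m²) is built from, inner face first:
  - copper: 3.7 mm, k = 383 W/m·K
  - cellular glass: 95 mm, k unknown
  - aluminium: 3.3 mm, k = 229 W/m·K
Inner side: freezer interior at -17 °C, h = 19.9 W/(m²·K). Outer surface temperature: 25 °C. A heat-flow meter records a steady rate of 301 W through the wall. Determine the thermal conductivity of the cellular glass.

Using the resistance-network approach (series):
R_inner film = 1/(h_i·A) = 1/(19.9×13.2) = 0.003807 K/W
R_copper = L/(kA) = 0.0037/(383×13.2) = 7.319×10^-7 K/W
R_aluminium = L/(kA) = 0.0033/(229×13.2) = 1.092×10^-6 K/W
Sum of known resistances R_other = 0.003809 K/W
Total R = ΔT/Q = 42/301 = 0.1395 K/W
R_cellular glass = R_total − R_other = 0.1357 K/W
k = L/(R·A) = 0.095/(0.1357×13.2)

k ≈ 0.053 W/(m·K)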